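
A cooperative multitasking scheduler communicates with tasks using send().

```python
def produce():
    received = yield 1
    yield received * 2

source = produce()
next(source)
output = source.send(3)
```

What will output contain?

Step 1: next(source) advances to first yield, producing 1.
Step 2: send(3) resumes, received = 3.
Step 3: yield received * 2 = 3 * 2 = 6.
Therefore output = 6.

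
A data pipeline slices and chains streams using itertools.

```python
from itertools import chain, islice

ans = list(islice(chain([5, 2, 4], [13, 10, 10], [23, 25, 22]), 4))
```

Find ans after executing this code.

Step 1: chain([5, 2, 4], [13, 10, 10], [23, 25, 22]) = [5, 2, 4, 13, 10, 10, 23, 25, 22].
Step 2: islice takes first 4 elements: [5, 2, 4, 13].
Therefore ans = [5, 2, 4, 13].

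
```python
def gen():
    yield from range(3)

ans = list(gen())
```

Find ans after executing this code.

Step 1: yield from delegates to the iterable, yielding each element.
Step 2: Collected values: [0, 1, 2].
Therefore ans = [0, 1, 2].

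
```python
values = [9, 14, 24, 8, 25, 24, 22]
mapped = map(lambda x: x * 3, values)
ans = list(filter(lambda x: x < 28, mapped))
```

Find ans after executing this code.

Step 1: Map x * 3:
  9 -> 27
  14 -> 42
  24 -> 72
  8 -> 24
  25 -> 75
  24 -> 72
  22 -> 66
Step 2: Filter for < 28:
  27: kept
  42: removed
  72: removed
  24: kept
  75: removed
  72: removed
  66: removed
Therefore ans = [27, 24].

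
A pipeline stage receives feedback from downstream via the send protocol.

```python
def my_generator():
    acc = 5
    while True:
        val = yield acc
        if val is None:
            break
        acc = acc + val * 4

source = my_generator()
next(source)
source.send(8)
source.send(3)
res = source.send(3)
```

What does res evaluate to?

Step 1: next() -> yield acc=5.
Step 2: send(8) -> val=8, acc = 5 + 8*4 = 37, yield 37.
Step 3: send(3) -> val=3, acc = 37 + 3*4 = 49, yield 49.
Step 4: send(3) -> val=3, acc = 49 + 3*4 = 61, yield 61.
Therefore res = 61.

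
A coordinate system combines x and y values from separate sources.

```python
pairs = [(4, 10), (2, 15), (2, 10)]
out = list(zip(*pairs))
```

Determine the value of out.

Step 1: zip(*pairs) transposes: unzips [(4, 10), (2, 15), (2, 10)] into separate sequences.
Step 2: First elements: (4, 2, 2), second elements: (10, 15, 10).
Therefore out = [(4, 2, 2), (10, 15, 10)].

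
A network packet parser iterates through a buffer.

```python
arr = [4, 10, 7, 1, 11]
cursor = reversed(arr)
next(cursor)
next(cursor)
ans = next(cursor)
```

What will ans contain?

Step 1: reversed([4, 10, 7, 1, 11]) gives iterator: [11, 1, 7, 10, 4].
Step 2: First next() = 11, second next() = 1.
Step 3: Third next() = 7.
Therefore ans = 7.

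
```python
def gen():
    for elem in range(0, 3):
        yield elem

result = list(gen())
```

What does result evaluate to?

Step 1: The generator yields each value from range(0, 3).
Step 2: list() consumes all yields: [0, 1, 2].
Therefore result = [0, 1, 2].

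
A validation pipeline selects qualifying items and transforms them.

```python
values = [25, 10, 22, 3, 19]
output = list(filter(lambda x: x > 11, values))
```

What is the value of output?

Step 1: Filter elements > 11:
  25: kept
  10: removed
  22: kept
  3: removed
  19: kept
Therefore output = [25, 22, 19].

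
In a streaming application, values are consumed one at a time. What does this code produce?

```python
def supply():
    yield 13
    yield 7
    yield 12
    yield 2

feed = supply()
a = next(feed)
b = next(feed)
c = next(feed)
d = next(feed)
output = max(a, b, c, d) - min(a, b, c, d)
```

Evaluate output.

Step 1: Create generator and consume all values:
  a = next(feed) = 13
  b = next(feed) = 7
  c = next(feed) = 12
  d = next(feed) = 2
Step 2: max = 13, min = 2, output = 13 - 2 = 11.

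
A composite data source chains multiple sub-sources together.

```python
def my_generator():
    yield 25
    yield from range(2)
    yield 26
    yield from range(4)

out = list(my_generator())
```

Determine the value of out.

Step 1: Trace yields in order:
  yield 25
  yield 0
  yield 1
  yield 26
  yield 0
  yield 1
  yield 2
  yield 3
Therefore out = [25, 0, 1, 26, 0, 1, 2, 3].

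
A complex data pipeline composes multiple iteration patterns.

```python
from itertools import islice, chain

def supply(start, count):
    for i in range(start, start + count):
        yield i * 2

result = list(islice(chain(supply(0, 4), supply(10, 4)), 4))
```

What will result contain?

Step 1: supply(0, 4) yields [0, 2, 4, 6].
Step 2: supply(10, 4) yields [20, 22, 24, 26].
Step 3: chain concatenates: [0, 2, 4, 6, 20, 22, 24, 26].
Step 4: islice takes first 4: [0, 2, 4, 6].
Therefore result = [0, 2, 4, 6].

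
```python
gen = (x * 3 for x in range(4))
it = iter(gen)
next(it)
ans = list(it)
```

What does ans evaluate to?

Step 1: Generator produces [0, 3, 6, 9].
Step 2: next(it) consumes first element (0).
Step 3: list(it) collects remaining: [3, 6, 9].
Therefore ans = [3, 6, 9].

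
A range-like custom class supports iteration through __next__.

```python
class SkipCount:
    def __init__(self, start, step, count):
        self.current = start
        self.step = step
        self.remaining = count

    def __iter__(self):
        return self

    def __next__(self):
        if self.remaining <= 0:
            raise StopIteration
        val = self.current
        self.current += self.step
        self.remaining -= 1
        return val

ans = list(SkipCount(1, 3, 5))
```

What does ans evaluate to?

Step 1: SkipCount starts at 1, increments by 3, for 5 steps:
  Yield 1, then current += 3
  Yield 4, then current += 3
  Yield 7, then current += 3
  Yield 10, then current += 3
  Yield 13, then current += 3
Therefore ans = [1, 4, 7, 10, 13].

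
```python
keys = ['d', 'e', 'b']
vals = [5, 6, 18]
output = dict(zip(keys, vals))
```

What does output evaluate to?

Step 1: zip pairs keys with values:
  'd' -> 5
  'e' -> 6
  'b' -> 18
Therefore output = {'d': 5, 'e': 6, 'b': 18}.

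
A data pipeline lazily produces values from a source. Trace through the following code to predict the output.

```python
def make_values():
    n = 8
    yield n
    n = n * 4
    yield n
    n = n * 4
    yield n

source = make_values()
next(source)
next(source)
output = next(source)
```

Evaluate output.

Step 1: Trace through generator execution:
  Yield 1: n starts at 8, yield 8
  Yield 2: n = 8 * 4 = 32, yield 32
  Yield 3: n = 32 * 4 = 128, yield 128
Step 2: First next() gets 8, second next() gets the second value, third next() yields 128.
Therefore output = 128.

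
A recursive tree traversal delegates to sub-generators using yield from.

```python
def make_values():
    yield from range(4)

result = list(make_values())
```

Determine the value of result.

Step 1: yield from delegates to the iterable, yielding each element.
Step 2: Collected values: [0, 1, 2, 3].
Therefore result = [0, 1, 2, 3].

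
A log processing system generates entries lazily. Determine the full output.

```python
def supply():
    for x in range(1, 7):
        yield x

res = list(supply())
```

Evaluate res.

Step 1: The generator yields each value from range(1, 7).
Step 2: list() consumes all yields: [1, 2, 3, 4, 5, 6].
Therefore res = [1, 2, 3, 4, 5, 6].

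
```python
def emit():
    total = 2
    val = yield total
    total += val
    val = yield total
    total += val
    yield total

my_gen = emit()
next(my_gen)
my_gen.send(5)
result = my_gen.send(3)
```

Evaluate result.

Step 1: next() -> yield total=2.
Step 2: send(5) -> val=5, total = 2+5 = 7, yield 7.
Step 3: send(3) -> val=3, total = 7+3 = 10, yield 10.
Therefore result = 10.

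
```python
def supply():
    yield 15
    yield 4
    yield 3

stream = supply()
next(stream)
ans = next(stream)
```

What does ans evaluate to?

Step 1: supply() creates a generator.
Step 2: next(stream) yields 15 (consumed and discarded).
Step 3: next(stream) yields 4, assigned to ans.
Therefore ans = 4.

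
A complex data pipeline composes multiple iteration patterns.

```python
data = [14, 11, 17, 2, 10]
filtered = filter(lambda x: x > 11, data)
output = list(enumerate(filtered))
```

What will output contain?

Step 1: Filter [14, 11, 17, 2, 10] for > 11: [14, 17].
Step 2: enumerate re-indexes from 0: [(0, 14), (1, 17)].
Therefore output = [(0, 14), (1, 17)].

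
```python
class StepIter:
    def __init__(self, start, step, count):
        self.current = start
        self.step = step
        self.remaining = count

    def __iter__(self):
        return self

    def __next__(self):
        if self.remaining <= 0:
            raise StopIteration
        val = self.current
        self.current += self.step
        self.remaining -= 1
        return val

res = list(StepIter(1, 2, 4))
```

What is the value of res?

Step 1: StepIter starts at 1, increments by 2, for 4 steps:
  Yield 1, then current += 2
  Yield 3, then current += 2
  Yield 5, then current += 2
  Yield 7, then current += 2
Therefore res = [1, 3, 5, 7].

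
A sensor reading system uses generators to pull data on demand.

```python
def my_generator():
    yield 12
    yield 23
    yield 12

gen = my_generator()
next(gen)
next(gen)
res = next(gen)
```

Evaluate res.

Step 1: my_generator() creates a generator.
Step 2: next(gen) yields 12 (consumed and discarded).
Step 3: next(gen) yields 23 (consumed and discarded).
Step 4: next(gen) yields 12, assigned to res.
Therefore res = 12.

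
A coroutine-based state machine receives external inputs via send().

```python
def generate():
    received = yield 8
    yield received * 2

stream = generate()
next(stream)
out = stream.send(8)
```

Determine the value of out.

Step 1: next(stream) advances to first yield, producing 8.
Step 2: send(8) resumes, received = 8.
Step 3: yield received * 2 = 8 * 2 = 16.
Therefore out = 16.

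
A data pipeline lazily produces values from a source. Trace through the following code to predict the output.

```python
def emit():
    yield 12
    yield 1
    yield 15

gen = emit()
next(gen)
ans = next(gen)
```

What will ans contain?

Step 1: emit() creates a generator.
Step 2: next(gen) yields 12 (consumed and discarded).
Step 3: next(gen) yields 1, assigned to ans.
Therefore ans = 1.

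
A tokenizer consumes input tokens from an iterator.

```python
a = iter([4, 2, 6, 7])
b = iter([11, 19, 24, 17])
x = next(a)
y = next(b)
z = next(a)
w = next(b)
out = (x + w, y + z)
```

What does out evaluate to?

Step 1: a iterates [4, 2, 6, 7], b iterates [11, 19, 24, 17].
Step 2: x = next(a) = 4, y = next(b) = 11.
Step 3: z = next(a) = 2, w = next(b) = 19.
Step 4: out = (4 + 19, 11 + 2) = (23, 13).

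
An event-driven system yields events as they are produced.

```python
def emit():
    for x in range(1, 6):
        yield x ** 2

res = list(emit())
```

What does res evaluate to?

Step 1: For each x in range(1, 6), yield x**2:
  x=1: yield 1**2 = 1
  x=2: yield 2**2 = 4
  x=3: yield 3**2 = 9
  x=4: yield 4**2 = 16
  x=5: yield 5**2 = 25
Therefore res = [1, 4, 9, 16, 25].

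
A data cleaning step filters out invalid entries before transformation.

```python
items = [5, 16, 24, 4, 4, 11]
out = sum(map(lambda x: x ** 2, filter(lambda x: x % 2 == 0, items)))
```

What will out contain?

Step 1: Filter even numbers from [5, 16, 24, 4, 4, 11]: [16, 24, 4, 4]
Step 2: Square each: [256, 576, 16, 16]
Step 3: Sum = 864.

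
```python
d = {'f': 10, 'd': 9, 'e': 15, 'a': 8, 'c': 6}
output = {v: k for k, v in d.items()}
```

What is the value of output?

Step 1: Invert dict (swap keys and values):
  'f': 10 -> 10: 'f'
  'd': 9 -> 9: 'd'
  'e': 15 -> 15: 'e'
  'a': 8 -> 8: 'a'
  'c': 6 -> 6: 'c'
Therefore output = {10: 'f', 9: 'd', 15: 'e', 8: 'a', 6: 'c'}.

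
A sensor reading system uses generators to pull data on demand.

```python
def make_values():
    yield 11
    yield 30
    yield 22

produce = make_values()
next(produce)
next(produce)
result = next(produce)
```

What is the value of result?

Step 1: make_values() creates a generator.
Step 2: next(produce) yields 11 (consumed and discarded).
Step 3: next(produce) yields 30 (consumed and discarded).
Step 4: next(produce) yields 22, assigned to result.
Therefore result = 22.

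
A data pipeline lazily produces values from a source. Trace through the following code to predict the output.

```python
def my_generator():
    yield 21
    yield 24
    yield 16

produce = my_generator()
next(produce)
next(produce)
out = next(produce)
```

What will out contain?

Step 1: my_generator() creates a generator.
Step 2: next(produce) yields 21 (consumed and discarded).
Step 3: next(produce) yields 24 (consumed and discarded).
Step 4: next(produce) yields 16, assigned to out.
Therefore out = 16.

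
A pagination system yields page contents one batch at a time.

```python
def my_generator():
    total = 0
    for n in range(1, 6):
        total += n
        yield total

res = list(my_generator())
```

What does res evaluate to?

Step 1: Generator accumulates running sum:
  n=1: total = 1, yield 1
  n=2: total = 3, yield 3
  n=3: total = 6, yield 6
  n=4: total = 10, yield 10
  n=5: total = 15, yield 15
Therefore res = [1, 3, 6, 10, 15].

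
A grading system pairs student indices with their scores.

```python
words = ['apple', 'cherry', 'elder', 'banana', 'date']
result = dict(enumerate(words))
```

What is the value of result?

Step 1: enumerate pairs indices with words:
  0 -> 'apple'
  1 -> 'cherry'
  2 -> 'elder'
  3 -> 'banana'
  4 -> 'date'
Therefore result = {0: 'apple', 1: 'cherry', 2: 'elder', 3: 'banana', 4: 'date'}.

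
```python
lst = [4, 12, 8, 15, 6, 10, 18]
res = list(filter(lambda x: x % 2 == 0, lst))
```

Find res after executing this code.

Step 1: Filter elements divisible by 2:
  4 % 2 = 0: kept
  12 % 2 = 0: kept
  8 % 2 = 0: kept
  15 % 2 = 1: removed
  6 % 2 = 0: kept
  10 % 2 = 0: kept
  18 % 2 = 0: kept
Therefore res = [4, 12, 8, 6, 10, 18].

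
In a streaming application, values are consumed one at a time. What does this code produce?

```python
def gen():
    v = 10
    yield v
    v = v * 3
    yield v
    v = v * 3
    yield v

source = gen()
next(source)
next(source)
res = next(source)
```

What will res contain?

Step 1: Trace through generator execution:
  Yield 1: v starts at 10, yield 10
  Yield 2: v = 10 * 3 = 30, yield 30
  Yield 3: v = 30 * 3 = 90, yield 90
Step 2: First next() gets 10, second next() gets the second value, third next() yields 90.
Therefore res = 90.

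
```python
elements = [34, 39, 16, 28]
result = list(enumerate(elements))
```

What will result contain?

Step 1: enumerate pairs each element with its index:
  (0, 34)
  (1, 39)
  (2, 16)
  (3, 28)
Therefore result = [(0, 34), (1, 39), (2, 16), (3, 28)].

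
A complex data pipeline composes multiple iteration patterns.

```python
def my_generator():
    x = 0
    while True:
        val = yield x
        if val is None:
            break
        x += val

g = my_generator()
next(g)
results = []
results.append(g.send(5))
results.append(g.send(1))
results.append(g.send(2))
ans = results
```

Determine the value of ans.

Step 1: next(g) -> yield 0.
Step 2: send(5) -> x = 5, yield 5.
Step 3: send(1) -> x = 6, yield 6.
Step 4: send(2) -> x = 8, yield 8.
Therefore ans = [5, 6, 8].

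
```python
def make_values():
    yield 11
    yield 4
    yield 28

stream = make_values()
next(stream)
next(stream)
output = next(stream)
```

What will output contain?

Step 1: make_values() creates a generator.
Step 2: next(stream) yields 11 (consumed and discarded).
Step 3: next(stream) yields 4 (consumed and discarded).
Step 4: next(stream) yields 28, assigned to output.
Therefore output = 28.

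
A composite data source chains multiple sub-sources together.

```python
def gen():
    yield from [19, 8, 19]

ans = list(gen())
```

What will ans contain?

Step 1: yield from delegates to the iterable, yielding each element.
Step 2: Collected values: [19, 8, 19].
Therefore ans = [19, 8, 19].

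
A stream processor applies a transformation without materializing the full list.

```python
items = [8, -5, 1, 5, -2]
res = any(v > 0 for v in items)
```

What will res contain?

Step 1: Check v > 0 for each element in [8, -5, 1, 5, -2]:
  8 > 0: True
  -5 > 0: False
  1 > 0: True
  5 > 0: True
  -2 > 0: False
Step 2: any() returns True.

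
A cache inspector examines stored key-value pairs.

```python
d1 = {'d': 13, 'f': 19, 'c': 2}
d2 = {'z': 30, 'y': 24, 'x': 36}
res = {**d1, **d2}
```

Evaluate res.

Step 1: Merge d1 and d2 (d2 values override on key conflicts).
Step 2: d1 has keys ['d', 'f', 'c'], d2 has keys ['z', 'y', 'x'].
Therefore res = {'d': 13, 'f': 19, 'c': 2, 'z': 30, 'y': 24, 'x': 36}.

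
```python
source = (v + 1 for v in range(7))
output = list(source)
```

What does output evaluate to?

Step 1: For each v in range(7), compute v+1:
  v=0: 0+1 = 1
  v=1: 1+1 = 2
  v=2: 2+1 = 3
  v=3: 3+1 = 4
  v=4: 4+1 = 5
  v=5: 5+1 = 6
  v=6: 6+1 = 7
Therefore output = [1, 2, 3, 4, 5, 6, 7].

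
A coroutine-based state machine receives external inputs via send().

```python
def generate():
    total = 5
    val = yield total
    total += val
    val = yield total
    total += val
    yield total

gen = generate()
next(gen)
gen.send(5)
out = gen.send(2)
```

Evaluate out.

Step 1: next() -> yield total=5.
Step 2: send(5) -> val=5, total = 5+5 = 10, yield 10.
Step 3: send(2) -> val=2, total = 10+2 = 12, yield 12.
Therefore out = 12.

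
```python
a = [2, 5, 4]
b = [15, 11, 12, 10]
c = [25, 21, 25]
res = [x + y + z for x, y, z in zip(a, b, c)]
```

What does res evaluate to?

Step 1: zip three lists (truncates to shortest, len=3):
  2 + 15 + 25 = 42
  5 + 11 + 21 = 37
  4 + 12 + 25 = 41
Therefore res = [42, 37, 41].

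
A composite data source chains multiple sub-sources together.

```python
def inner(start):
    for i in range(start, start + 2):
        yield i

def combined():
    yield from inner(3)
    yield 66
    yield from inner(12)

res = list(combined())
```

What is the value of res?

Step 1: combined() delegates to inner(3):
  yield 3
  yield 4
Step 2: yield 66
Step 3: Delegates to inner(12):
  yield 12
  yield 13
Therefore res = [3, 4, 66, 12, 13].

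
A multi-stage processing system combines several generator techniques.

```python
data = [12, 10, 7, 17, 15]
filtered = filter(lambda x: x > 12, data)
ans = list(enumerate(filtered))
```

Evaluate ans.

Step 1: Filter [12, 10, 7, 17, 15] for > 12: [17, 15].
Step 2: enumerate re-indexes from 0: [(0, 17), (1, 15)].
Therefore ans = [(0, 17), (1, 15)].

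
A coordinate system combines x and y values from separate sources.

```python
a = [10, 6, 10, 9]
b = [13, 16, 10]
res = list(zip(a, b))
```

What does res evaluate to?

Step 1: zip stops at shortest (len(a)=4, len(b)=3):
  Index 0: (10, 13)
  Index 1: (6, 16)
  Index 2: (10, 10)
Step 2: Last element of a (9) has no pair, dropped.
Therefore res = [(10, 13), (6, 16), (10, 10)].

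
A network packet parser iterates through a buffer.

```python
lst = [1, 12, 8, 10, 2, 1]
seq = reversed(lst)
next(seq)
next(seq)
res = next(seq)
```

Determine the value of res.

Step 1: reversed([1, 12, 8, 10, 2, 1]) gives iterator: [1, 2, 10, 8, 12, 1].
Step 2: First next() = 1, second next() = 2.
Step 3: Third next() = 10.
Therefore res = 10.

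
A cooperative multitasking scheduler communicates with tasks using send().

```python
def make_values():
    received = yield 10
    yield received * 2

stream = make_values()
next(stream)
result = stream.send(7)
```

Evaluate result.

Step 1: next(stream) advances to first yield, producing 10.
Step 2: send(7) resumes, received = 7.
Step 3: yield received * 2 = 7 * 2 = 14.
Therefore result = 14.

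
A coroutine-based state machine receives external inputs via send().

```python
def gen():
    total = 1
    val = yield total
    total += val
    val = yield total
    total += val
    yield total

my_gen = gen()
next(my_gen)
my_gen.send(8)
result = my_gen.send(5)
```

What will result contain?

Step 1: next() -> yield total=1.
Step 2: send(8) -> val=8, total = 1+8 = 9, yield 9.
Step 3: send(5) -> val=5, total = 9+5 = 14, yield 14.
Therefore result = 14.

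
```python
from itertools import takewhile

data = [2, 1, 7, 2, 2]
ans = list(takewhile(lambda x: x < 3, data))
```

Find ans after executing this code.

Step 1: takewhile stops at first element >= 3:
  2 < 3: take
  1 < 3: take
  7 >= 3: stop
Therefore ans = [2, 1].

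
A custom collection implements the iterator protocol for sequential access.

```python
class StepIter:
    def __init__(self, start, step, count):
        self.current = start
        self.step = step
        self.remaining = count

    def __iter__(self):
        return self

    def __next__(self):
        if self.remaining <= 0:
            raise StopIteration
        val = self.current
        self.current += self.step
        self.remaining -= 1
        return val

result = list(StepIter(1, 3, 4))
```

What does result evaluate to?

Step 1: StepIter starts at 1, increments by 3, for 4 steps:
  Yield 1, then current += 3
  Yield 4, then current += 3
  Yield 7, then current += 3
  Yield 10, then current += 3
Therefore result = [1, 4, 7, 10].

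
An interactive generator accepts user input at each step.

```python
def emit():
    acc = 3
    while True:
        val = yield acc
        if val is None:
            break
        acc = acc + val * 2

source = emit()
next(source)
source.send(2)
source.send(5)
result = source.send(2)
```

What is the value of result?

Step 1: next() -> yield acc=3.
Step 2: send(2) -> val=2, acc = 3 + 2*2 = 7, yield 7.
Step 3: send(5) -> val=5, acc = 7 + 5*2 = 17, yield 17.
Step 4: send(2) -> val=2, acc = 17 + 2*2 = 21, yield 21.
Therefore result = 21.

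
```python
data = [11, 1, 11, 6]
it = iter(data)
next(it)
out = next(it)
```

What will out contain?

Step 1: Create iterator over [11, 1, 11, 6].
Step 2: next() consumes 11.
Step 3: next() returns 1.
Therefore out = 1.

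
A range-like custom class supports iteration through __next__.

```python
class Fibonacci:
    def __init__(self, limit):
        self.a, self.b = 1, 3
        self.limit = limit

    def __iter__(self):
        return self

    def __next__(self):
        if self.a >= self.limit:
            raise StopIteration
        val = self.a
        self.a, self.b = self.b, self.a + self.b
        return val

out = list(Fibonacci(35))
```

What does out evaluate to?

Step 1: Fibonacci-like sequence (a=1, b=3) until >= 35:
  Yield 1, then a,b = 3,4
  Yield 3, then a,b = 4,7
  Yield 4, then a,b = 7,11
  Yield 7, then a,b = 11,18
  Yield 11, then a,b = 18,29
  Yield 18, then a,b = 29,47
  Yield 29, then a,b = 47,76
Step 2: 47 >= 35, stop.
Therefore out = [1, 3, 4, 7, 11, 18, 29].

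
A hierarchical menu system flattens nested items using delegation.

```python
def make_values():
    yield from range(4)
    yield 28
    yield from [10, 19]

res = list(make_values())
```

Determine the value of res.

Step 1: Trace yields in order:
  yield 0
  yield 1
  yield 2
  yield 3
  yield 28
  yield 10
  yield 19
Therefore res = [0, 1, 2, 3, 28, 10, 19].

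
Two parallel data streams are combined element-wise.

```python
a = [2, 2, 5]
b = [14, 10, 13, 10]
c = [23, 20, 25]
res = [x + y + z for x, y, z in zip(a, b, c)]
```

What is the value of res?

Step 1: zip three lists (truncates to shortest, len=3):
  2 + 14 + 23 = 39
  2 + 10 + 20 = 32
  5 + 13 + 25 = 43
Therefore res = [39, 32, 43].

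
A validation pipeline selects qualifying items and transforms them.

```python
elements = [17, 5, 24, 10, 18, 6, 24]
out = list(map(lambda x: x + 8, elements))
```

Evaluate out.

Step 1: Apply lambda x: x + 8 to each element:
  17 -> 25
  5 -> 13
  24 -> 32
  10 -> 18
  18 -> 26
  6 -> 14
  24 -> 32
Therefore out = [25, 13, 32, 18, 26, 14, 32].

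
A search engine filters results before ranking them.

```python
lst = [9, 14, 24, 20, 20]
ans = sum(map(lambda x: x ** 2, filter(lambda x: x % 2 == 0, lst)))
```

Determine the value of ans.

Step 1: Filter even numbers from [9, 14, 24, 20, 20]: [14, 24, 20, 20]
Step 2: Square each: [196, 576, 400, 400]
Step 3: Sum = 1572.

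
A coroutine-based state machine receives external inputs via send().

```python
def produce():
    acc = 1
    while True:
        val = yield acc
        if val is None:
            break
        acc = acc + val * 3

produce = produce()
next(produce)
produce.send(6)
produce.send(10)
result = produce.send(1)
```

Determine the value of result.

Step 1: next() -> yield acc=1.
Step 2: send(6) -> val=6, acc = 1 + 6*3 = 19, yield 19.
Step 3: send(10) -> val=10, acc = 19 + 10*3 = 49, yield 49.
Step 4: send(1) -> val=1, acc = 49 + 1*3 = 52, yield 52.
Therefore result = 52.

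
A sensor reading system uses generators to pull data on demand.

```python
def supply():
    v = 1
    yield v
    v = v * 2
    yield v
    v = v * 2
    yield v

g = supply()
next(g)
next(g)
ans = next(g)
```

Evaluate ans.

Step 1: Trace through generator execution:
  Yield 1: v starts at 1, yield 1
  Yield 2: v = 1 * 2 = 2, yield 2
  Yield 3: v = 2 * 2 = 4, yield 4
Step 2: First next() gets 1, second next() gets the second value, third next() yields 4.
Therefore ans = 4.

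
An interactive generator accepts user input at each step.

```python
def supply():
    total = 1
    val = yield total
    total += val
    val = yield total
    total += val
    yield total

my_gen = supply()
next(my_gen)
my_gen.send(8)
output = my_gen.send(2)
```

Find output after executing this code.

Step 1: next() -> yield total=1.
Step 2: send(8) -> val=8, total = 1+8 = 9, yield 9.
Step 3: send(2) -> val=2, total = 9+2 = 11, yield 11.
Therefore output = 11.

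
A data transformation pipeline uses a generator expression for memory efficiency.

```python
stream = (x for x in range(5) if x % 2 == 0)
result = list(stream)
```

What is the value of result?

Step 1: Filter range(5) keeping only even values:
  x=0: even, included
  x=1: odd, excluded
  x=2: even, included
  x=3: odd, excluded
  x=4: even, included
Therefore result = [0, 2, 4].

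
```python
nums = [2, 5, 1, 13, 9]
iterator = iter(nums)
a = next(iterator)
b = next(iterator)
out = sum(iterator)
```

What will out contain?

Step 1: Create iterator over [2, 5, 1, 13, 9].
Step 2: a = next() = 2, b = next() = 5.
Step 3: sum() of remaining [1, 13, 9] = 23.
Therefore out = 23.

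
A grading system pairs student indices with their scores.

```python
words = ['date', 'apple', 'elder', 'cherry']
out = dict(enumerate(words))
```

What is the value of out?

Step 1: enumerate pairs indices with words:
  0 -> 'date'
  1 -> 'apple'
  2 -> 'elder'
  3 -> 'cherry'
Therefore out = {0: 'date', 1: 'apple', 2: 'elder', 3: 'cherry'}.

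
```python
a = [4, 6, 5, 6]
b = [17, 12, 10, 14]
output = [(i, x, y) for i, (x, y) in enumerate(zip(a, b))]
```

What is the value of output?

Step 1: enumerate(zip(a, b)) gives index with paired elements:
  i=0: (4, 17)
  i=1: (6, 12)
  i=2: (5, 10)
  i=3: (6, 14)
Therefore output = [(0, 4, 17), (1, 6, 12), (2, 5, 10), (3, 6, 14)].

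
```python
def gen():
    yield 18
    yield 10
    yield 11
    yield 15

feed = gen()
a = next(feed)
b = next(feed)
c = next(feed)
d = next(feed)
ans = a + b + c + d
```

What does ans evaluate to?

Step 1: Create generator and consume all values:
  a = next(feed) = 18
  b = next(feed) = 10
  c = next(feed) = 11
  d = next(feed) = 15
Step 2: ans = 18 + 10 + 11 + 15 = 54.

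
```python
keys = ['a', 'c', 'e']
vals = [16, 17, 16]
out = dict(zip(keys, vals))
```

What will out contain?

Step 1: zip pairs keys with values:
  'a' -> 16
  'c' -> 17
  'e' -> 16
Therefore out = {'a': 16, 'c': 17, 'e': 16}.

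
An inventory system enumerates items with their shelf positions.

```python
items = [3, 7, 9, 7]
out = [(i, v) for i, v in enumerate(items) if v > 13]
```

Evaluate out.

Step 1: Filter enumerate([3, 7, 9, 7]) keeping v > 13:
  (0, 3): 3 <= 13, excluded
  (1, 7): 7 <= 13, excluded
  (2, 9): 9 <= 13, excluded
  (3, 7): 7 <= 13, excluded
Therefore out = [].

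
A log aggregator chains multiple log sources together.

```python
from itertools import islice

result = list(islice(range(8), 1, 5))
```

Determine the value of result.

Step 1: islice(range(8), 1, 5) takes elements at indices [1, 5).
Step 2: Elements: [1, 2, 3, 4].
Therefore result = [1, 2, 3, 4].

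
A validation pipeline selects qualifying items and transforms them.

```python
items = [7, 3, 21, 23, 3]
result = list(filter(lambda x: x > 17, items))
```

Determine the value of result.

Step 1: Filter elements > 17:
  7: removed
  3: removed
  21: kept
  23: kept
  3: removed
Therefore result = [21, 23].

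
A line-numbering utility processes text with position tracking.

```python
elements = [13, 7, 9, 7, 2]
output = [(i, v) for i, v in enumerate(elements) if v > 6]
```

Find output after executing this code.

Step 1: Filter enumerate([13, 7, 9, 7, 2]) keeping v > 6:
  (0, 13): 13 > 6, included
  (1, 7): 7 > 6, included
  (2, 9): 9 > 6, included
  (3, 7): 7 > 6, included
  (4, 2): 2 <= 6, excluded
Therefore output = [(0, 13), (1, 7), (2, 9), (3, 7)].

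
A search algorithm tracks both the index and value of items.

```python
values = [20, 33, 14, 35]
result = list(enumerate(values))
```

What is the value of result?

Step 1: enumerate pairs each element with its index:
  (0, 20)
  (1, 33)
  (2, 14)
  (3, 35)
Therefore result = [(0, 20), (1, 33), (2, 14), (3, 35)].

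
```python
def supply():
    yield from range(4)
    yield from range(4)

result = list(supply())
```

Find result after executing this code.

Step 1: Trace yields in order:
  yield 0
  yield 1
  yield 2
  yield 3
  yield 0
  yield 1
  yield 2
  yield 3
Therefore result = [0, 1, 2, 3, 0, 1, 2, 3].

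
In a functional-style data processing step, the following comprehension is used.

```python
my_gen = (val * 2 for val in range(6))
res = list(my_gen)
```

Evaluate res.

Step 1: For each val in range(6), compute val*2:
  val=0: 0*2 = 0
  val=1: 1*2 = 2
  val=2: 2*2 = 4
  val=3: 3*2 = 6
  val=4: 4*2 = 8
  val=5: 5*2 = 10
Therefore res = [0, 2, 4, 6, 8, 10].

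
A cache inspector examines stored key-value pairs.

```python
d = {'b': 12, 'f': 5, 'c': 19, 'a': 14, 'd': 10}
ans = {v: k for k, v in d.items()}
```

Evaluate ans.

Step 1: Invert dict (swap keys and values):
  'b': 12 -> 12: 'b'
  'f': 5 -> 5: 'f'
  'c': 19 -> 19: 'c'
  'a': 14 -> 14: 'a'
  'd': 10 -> 10: 'd'
Therefore ans = {12: 'b', 5: 'f', 19: 'c', 14: 'a', 10: 'd'}.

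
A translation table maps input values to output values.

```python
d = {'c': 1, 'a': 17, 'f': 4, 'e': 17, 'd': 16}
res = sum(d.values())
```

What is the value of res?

Step 1: d.values() = [1, 17, 4, 17, 16].
Step 2: sum = 55.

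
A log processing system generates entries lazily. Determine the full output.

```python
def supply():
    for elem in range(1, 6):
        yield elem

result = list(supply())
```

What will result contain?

Step 1: The generator yields each value from range(1, 6).
Step 2: list() consumes all yields: [1, 2, 3, 4, 5].
Therefore result = [1, 2, 3, 4, 5].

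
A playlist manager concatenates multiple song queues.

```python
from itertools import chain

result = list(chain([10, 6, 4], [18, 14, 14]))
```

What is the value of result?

Step 1: chain() concatenates iterables: [10, 6, 4] + [18, 14, 14].
Therefore result = [10, 6, 4, 18, 14, 14].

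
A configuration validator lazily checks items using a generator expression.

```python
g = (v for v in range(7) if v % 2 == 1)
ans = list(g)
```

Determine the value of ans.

Step 1: Filter range(7) keeping only odd values:
  v=0: even, excluded
  v=1: odd, included
  v=2: even, excluded
  v=3: odd, included
  v=4: even, excluded
  v=5: odd, included
  v=6: even, excluded
Therefore ans = [1, 3, 5].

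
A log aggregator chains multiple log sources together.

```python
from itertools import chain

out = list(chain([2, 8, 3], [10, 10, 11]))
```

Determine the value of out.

Step 1: chain() concatenates iterables: [2, 8, 3] + [10, 10, 11].
Therefore out = [2, 8, 3, 10, 10, 11].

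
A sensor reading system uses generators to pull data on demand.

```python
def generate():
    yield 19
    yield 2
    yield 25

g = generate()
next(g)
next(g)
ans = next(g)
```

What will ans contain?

Step 1: generate() creates a generator.
Step 2: next(g) yields 19 (consumed and discarded).
Step 3: next(g) yields 2 (consumed and discarded).
Step 4: next(g) yields 25, assigned to ans.
Therefore ans = 25.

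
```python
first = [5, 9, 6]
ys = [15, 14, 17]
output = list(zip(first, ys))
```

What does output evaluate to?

Step 1: zip pairs elements at same index:
  Index 0: (5, 15)
  Index 1: (9, 14)
  Index 2: (6, 17)
Therefore output = [(5, 15), (9, 14), (6, 17)].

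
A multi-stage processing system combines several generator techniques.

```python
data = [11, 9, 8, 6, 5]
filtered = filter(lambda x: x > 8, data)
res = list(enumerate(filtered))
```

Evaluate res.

Step 1: Filter [11, 9, 8, 6, 5] for > 8: [11, 9].
Step 2: enumerate re-indexes from 0: [(0, 11), (1, 9)].
Therefore res = [(0, 11), (1, 9)].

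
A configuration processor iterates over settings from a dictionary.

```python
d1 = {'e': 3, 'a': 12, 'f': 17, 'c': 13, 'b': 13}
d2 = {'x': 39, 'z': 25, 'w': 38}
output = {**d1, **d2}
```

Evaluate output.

Step 1: Merge d1 and d2 (d2 values override on key conflicts).
Step 2: d1 has keys ['e', 'a', 'f', 'c', 'b'], d2 has keys ['x', 'z', 'w'].
Therefore output = {'e': 3, 'a': 12, 'f': 17, 'c': 13, 'b': 13, 'x': 39, 'z': 25, 'w': 38}.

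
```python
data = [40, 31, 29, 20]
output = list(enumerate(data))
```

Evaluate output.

Step 1: enumerate pairs each element with its index:
  (0, 40)
  (1, 31)
  (2, 29)
  (3, 20)
Therefore output = [(0, 40), (1, 31), (2, 29), (3, 20)].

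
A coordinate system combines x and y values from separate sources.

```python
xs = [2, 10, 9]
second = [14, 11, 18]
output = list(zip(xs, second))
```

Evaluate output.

Step 1: zip pairs elements at same index:
  Index 0: (2, 14)
  Index 1: (10, 11)
  Index 2: (9, 18)
Therefore output = [(2, 14), (10, 11), (9, 18)].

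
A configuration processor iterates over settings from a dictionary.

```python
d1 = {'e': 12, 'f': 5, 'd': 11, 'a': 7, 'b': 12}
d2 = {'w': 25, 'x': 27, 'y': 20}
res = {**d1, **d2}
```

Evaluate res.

Step 1: Merge d1 and d2 (d2 values override on key conflicts).
Step 2: d1 has keys ['e', 'f', 'd', 'a', 'b'], d2 has keys ['w', 'x', 'y'].
Therefore res = {'e': 12, 'f': 5, 'd': 11, 'a': 7, 'b': 12, 'w': 25, 'x': 27, 'y': 20}.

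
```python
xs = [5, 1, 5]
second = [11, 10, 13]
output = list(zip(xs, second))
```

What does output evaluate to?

Step 1: zip pairs elements at same index:
  Index 0: (5, 11)
  Index 1: (1, 10)
  Index 2: (5, 13)
Therefore output = [(5, 11), (1, 10), (5, 13)].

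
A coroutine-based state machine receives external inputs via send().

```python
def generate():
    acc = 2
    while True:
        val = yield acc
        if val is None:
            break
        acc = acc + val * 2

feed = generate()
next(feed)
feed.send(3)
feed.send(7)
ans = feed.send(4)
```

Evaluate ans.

Step 1: next() -> yield acc=2.
Step 2: send(3) -> val=3, acc = 2 + 3*2 = 8, yield 8.
Step 3: send(7) -> val=7, acc = 8 + 7*2 = 22, yield 22.
Step 4: send(4) -> val=4, acc = 22 + 4*2 = 30, yield 30.
Therefore ans = 30.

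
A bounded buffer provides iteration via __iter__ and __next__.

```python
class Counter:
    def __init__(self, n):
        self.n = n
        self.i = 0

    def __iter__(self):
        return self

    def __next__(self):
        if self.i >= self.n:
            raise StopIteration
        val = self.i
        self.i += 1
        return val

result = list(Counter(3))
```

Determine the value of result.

Step 1: Counter(3) creates an iterator counting 0 to 2.
Step 2: list() consumes all values: [0, 1, 2].
Therefore result = [0, 1, 2].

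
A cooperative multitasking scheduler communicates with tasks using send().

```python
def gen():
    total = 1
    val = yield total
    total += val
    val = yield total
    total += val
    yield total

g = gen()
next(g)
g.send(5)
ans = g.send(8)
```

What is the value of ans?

Step 1: next() -> yield total=1.
Step 2: send(5) -> val=5, total = 1+5 = 6, yield 6.
Step 3: send(8) -> val=8, total = 6+8 = 14, yield 14.
Therefore ans = 14.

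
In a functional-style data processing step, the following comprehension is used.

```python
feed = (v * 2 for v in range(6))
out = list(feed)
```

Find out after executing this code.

Step 1: For each v in range(6), compute v*2:
  v=0: 0*2 = 0
  v=1: 1*2 = 2
  v=2: 2*2 = 4
  v=3: 3*2 = 6
  v=4: 4*2 = 8
  v=5: 5*2 = 10
Therefore out = [0, 2, 4, 6, 8, 10].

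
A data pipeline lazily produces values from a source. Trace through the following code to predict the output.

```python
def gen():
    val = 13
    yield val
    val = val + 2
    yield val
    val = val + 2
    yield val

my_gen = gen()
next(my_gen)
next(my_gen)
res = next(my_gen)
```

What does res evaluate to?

Step 1: Trace through generator execution:
  Yield 1: val starts at 13, yield 13
  Yield 2: val = 13 + 2 = 15, yield 15
  Yield 3: val = 15 + 2 = 17, yield 17
Step 2: First next() gets 13, second next() gets the second value, third next() yields 17.
Therefore res = 17.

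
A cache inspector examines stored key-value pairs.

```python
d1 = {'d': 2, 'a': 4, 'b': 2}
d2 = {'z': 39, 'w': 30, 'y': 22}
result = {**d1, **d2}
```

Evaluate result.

Step 1: Merge d1 and d2 (d2 values override on key conflicts).
Step 2: d1 has keys ['d', 'a', 'b'], d2 has keys ['z', 'w', 'y'].
Therefore result = {'d': 2, 'a': 4, 'b': 2, 'z': 39, 'w': 30, 'y': 22}.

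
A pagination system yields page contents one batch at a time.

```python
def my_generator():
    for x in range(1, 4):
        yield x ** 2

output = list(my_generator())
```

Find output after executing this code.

Step 1: For each x in range(1, 4), yield x**2:
  x=1: yield 1**2 = 1
  x=2: yield 2**2 = 4
  x=3: yield 3**2 = 9
Therefore output = [1, 4, 9].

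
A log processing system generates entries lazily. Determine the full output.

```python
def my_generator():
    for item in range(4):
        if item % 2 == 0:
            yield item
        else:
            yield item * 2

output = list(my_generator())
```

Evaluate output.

Step 1: For each item in range(4), yield item if even, else item*2:
  item=0 (even): yield 0
  item=1 (odd): yield 1*2 = 2
  item=2 (even): yield 2
  item=3 (odd): yield 3*2 = 6
Therefore output = [0, 2, 2, 6].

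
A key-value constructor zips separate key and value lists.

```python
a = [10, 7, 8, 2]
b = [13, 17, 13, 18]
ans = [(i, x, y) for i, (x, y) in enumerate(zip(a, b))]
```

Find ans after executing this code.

Step 1: enumerate(zip(a, b)) gives index with paired elements:
  i=0: (10, 13)
  i=1: (7, 17)
  i=2: (8, 13)
  i=3: (2, 18)
Therefore ans = [(0, 10, 13), (1, 7, 17), (2, 8, 13), (3, 2, 18)].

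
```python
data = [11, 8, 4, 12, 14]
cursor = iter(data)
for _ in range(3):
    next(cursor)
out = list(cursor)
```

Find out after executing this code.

Step 1: Create iterator over [11, 8, 4, 12, 14].
Step 2: Advance 3 positions (consuming [11, 8, 4]).
Step 3: list() collects remaining elements: [12, 14].
Therefore out = [12, 14].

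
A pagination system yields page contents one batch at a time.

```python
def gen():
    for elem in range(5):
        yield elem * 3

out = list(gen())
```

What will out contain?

Step 1: For each elem in range(5), yield elem * 3:
  elem=0: yield 0 * 3 = 0
  elem=1: yield 1 * 3 = 3
  elem=2: yield 2 * 3 = 6
  elem=3: yield 3 * 3 = 9
  elem=4: yield 4 * 3 = 12
Therefore out = [0, 3, 6, 9, 12].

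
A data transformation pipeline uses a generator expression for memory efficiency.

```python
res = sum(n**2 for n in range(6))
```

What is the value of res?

Step 1: Compute n**2 for each n in range(6):
  n=0: 0**2 = 0
  n=1: 1**2 = 1
  n=2: 2**2 = 4
  n=3: 3**2 = 9
  n=4: 4**2 = 16
  n=5: 5**2 = 25
Step 2: sum = 0 + 1 + 4 + 9 + 16 + 25 = 55.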